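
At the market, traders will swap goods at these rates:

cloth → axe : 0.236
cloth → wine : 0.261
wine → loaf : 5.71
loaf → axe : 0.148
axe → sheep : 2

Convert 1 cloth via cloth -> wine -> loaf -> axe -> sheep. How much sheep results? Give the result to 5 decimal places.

1 cloth × 0.261 = 0.261 wine
0.261 wine × 5.71 = 1.49031 loaf
1.49031 loaf × 0.148 = 0.22056588 axe
0.22056588 axe × 2 = 0.44113176 sheep

0.44113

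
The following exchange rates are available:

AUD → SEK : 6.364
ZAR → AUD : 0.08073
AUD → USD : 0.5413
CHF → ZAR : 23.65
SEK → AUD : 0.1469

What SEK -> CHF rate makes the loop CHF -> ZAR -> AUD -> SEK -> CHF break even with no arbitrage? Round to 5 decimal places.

Known legs of the cycle: 23.65 × 0.08073 × 6.364 = 12.150559278
For no arbitrage the full-cycle product must be 1, so the missing rate is 1 / 12.150559278 ≈ 0.0823007.

0.08230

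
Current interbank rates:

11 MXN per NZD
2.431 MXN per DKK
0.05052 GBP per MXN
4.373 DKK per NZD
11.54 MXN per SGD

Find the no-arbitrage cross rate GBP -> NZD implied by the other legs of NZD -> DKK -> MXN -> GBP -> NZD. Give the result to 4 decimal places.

1.8620

Known legs of the cycle: 4.373 × 2.431 × 0.05052 = 0.53706614676
For no arbitrage the full-cycle product must be 1, so the missing rate is 1 / 0.53706614676 ≈ 1.861968.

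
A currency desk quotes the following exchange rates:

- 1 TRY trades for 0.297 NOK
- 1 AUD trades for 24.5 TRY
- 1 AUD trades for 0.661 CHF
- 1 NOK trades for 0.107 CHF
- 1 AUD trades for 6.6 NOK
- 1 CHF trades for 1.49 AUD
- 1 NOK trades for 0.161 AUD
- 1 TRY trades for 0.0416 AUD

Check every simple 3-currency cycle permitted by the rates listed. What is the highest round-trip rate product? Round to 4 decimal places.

1.1715

TRY→NOK→AUD→TRY: 0.297 × 0.161 × 24.5 = 1.17152
CHF→AUD→NOK→CHF: 1.49 × 6.6 × 0.107 = 1.05224
Maximum is TRY→NOK→AUD→TRY at 1.1715; arbitrage exists.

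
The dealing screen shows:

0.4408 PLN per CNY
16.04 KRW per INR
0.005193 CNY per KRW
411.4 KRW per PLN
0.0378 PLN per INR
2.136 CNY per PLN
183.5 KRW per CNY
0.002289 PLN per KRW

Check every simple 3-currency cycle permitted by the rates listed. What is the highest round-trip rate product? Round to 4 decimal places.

CNY→PLN→KRW→CNY: 0.4408 × 411.4 × 0.005193 = 0.94173
CNY→KRW→PLN→CNY: 183.5 × 0.002289 × 2.136 = 0.89719
Maximum is CNY→PLN→KRW→CNY at 0.9417; no arbitrage — every cycle loses value.

0.9417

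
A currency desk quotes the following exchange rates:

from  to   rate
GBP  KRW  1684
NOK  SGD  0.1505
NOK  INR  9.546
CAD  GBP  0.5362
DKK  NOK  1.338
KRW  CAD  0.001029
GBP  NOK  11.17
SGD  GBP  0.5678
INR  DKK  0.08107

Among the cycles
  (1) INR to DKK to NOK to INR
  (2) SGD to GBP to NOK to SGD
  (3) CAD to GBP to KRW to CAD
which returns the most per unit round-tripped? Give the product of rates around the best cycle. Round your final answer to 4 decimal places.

(1) 0.08107 × 1.338 × 9.546 = 1.03547
(2) 0.5678 × 11.17 × 0.1505 = 0.95452
(3) 0.5362 × 1684 × 0.001029 = 0.92915
Highest is cycle (1) at 1.0355 (>1, arbitrage).

1.0355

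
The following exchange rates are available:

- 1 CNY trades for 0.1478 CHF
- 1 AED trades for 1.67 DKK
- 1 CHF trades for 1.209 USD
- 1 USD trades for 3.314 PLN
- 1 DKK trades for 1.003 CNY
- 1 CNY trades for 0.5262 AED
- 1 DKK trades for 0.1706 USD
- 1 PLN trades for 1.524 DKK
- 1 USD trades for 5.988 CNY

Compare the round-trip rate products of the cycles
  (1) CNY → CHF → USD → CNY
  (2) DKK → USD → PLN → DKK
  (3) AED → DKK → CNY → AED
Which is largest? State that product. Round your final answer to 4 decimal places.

1.0700

(1) 0.1478 × 1.209 × 5.988 = 1.07000
(2) 0.1706 × 3.314 × 1.524 = 0.86162
(3) 1.67 × 1.003 × 0.5262 = 0.88139
Highest is cycle (1) at 1.0700 (>1, arbitrage).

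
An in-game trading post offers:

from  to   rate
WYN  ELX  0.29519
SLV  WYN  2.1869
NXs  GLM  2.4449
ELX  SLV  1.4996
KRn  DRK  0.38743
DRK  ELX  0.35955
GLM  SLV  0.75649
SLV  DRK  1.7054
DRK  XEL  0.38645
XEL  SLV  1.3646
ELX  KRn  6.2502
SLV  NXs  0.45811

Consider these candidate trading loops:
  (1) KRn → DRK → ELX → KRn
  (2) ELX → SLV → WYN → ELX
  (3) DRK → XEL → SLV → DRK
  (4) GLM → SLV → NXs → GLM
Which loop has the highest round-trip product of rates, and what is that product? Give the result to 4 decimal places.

0.9681

(1) 0.38743 × 0.35955 × 6.2502 = 0.87066
(2) 1.4996 × 2.1869 × 0.29519 = 0.96807
(3) 0.38645 × 1.3646 × 1.7054 = 0.89934
(4) 0.75649 × 0.45811 × 2.4449 = 0.84729
Highest is cycle (2) at 0.9681 (≤1, no arbitrage).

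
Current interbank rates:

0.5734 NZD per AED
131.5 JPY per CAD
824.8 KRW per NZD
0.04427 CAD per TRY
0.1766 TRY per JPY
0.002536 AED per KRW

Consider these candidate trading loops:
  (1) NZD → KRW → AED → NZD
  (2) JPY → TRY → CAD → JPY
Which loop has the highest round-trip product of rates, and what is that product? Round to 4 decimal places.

(1) 824.8 × 0.002536 × 0.5734 = 1.19938
(2) 0.1766 × 0.04427 × 131.5 = 1.02808
Highest is cycle (1) at 1.1994 (>1, arbitrage).

1.1994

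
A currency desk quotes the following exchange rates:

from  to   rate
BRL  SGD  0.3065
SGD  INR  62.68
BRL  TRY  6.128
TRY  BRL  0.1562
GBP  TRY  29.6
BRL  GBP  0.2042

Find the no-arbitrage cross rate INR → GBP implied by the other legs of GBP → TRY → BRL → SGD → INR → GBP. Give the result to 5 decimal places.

0.01126

Known legs of the cycle: 29.6 × 0.1562 × 0.3065 × 62.68 = 88.8243845984
For no arbitrage the full-cycle product must be 1, so the missing rate is 1 / 88.8243845984 ≈ 0.0112582.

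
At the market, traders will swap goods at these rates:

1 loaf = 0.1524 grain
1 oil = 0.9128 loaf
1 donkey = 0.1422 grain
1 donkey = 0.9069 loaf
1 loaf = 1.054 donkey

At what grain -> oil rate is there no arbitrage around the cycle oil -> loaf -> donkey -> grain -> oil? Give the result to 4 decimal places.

7.3094

Known legs of the cycle: 0.9128 × 1.054 × 0.1422 = 0.13680936864
For no arbitrage the full-cycle product must be 1, so the missing rate is 1 / 0.13680936864 ≈ 7.309441.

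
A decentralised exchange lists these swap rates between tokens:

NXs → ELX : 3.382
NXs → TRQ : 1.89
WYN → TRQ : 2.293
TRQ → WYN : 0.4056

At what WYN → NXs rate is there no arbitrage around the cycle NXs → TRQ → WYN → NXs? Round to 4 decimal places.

1.3045

Known legs of the cycle: 1.89 × 0.4056 = 0.766584
For no arbitrage the full-cycle product must be 1, so the missing rate is 1 / 0.766584 ≈ 1.304488.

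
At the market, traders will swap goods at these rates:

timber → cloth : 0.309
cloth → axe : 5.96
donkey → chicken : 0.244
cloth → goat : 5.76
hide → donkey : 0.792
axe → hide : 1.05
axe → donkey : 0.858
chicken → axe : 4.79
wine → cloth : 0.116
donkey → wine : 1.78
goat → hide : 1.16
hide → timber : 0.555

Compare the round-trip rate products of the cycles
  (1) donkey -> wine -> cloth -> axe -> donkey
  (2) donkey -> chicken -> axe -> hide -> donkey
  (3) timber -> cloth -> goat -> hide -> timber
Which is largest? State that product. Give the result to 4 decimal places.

1.1459

(1) 1.78 × 0.116 × 5.96 × 0.858 = 1.05587
(2) 0.244 × 4.79 × 1.05 × 0.792 = 0.97194
(3) 0.309 × 5.76 × 1.16 × 0.555 = 1.14586
Highest is cycle (3) at 1.1459 (>1, arbitrage).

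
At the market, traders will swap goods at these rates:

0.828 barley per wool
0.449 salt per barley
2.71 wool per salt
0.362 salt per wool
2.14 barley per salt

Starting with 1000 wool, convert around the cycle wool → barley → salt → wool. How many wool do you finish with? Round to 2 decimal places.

1000 wool × 0.828 = 828 barley
828 barley × 0.449 = 371.772 salt
371.772 salt × 2.71 = 1007.50212 wool

1007.50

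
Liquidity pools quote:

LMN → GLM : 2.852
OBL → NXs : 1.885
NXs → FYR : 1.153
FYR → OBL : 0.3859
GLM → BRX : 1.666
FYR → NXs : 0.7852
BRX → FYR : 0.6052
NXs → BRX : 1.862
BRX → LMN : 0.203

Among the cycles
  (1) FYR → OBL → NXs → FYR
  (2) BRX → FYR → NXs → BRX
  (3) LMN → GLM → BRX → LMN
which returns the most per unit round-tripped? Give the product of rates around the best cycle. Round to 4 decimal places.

(1) 0.3859 × 1.885 × 1.153 = 0.83872
(2) 0.6052 × 0.7852 × 1.862 = 0.88483
(3) 2.852 × 1.666 × 0.203 = 0.96454
Highest is cycle (3) at 0.9645 (≤1, no arbitrage).

0.9645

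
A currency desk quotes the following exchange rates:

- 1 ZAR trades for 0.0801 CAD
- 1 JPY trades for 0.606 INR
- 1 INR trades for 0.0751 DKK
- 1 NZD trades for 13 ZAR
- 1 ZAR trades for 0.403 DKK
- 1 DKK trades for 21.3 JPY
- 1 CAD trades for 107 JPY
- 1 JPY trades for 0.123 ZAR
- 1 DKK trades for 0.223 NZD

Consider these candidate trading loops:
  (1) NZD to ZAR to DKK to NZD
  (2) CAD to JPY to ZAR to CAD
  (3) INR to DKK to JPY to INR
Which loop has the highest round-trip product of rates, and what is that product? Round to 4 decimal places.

(1) 13 × 0.403 × 0.223 = 1.16830
(2) 107 × 0.123 × 0.0801 = 1.05420
(3) 0.0751 × 21.3 × 0.606 = 0.96938
Highest is cycle (1) at 1.1683 (>1, arbitrage).

1.1683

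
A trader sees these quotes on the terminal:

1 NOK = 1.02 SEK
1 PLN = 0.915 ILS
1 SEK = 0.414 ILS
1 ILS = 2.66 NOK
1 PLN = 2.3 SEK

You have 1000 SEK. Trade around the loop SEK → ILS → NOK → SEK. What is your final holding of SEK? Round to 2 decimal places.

1000 SEK × 0.414 = 414 ILS
414 ILS × 2.66 = 1101.24 NOK
1101.24 NOK × 1.02 = 1123.2648 SEK

1123.26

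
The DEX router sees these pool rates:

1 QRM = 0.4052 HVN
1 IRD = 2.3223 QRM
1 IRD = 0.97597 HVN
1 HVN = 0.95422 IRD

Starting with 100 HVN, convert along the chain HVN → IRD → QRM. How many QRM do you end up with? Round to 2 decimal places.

221.60

100 HVN × 0.95422 = 95.422 IRD
95.422 IRD × 2.3223 = 221.5985106 QRM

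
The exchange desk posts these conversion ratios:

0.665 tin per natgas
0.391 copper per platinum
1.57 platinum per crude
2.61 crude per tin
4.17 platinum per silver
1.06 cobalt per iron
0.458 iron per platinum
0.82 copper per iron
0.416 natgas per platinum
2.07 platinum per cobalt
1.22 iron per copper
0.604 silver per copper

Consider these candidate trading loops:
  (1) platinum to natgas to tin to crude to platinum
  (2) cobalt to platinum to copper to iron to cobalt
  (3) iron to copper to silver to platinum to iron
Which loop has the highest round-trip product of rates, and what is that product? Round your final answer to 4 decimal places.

1.1336

(1) 0.416 × 0.665 × 2.61 × 1.57 = 1.13359
(2) 2.07 × 0.391 × 1.22 × 1.06 = 1.04668
(3) 0.82 × 0.604 × 4.17 × 0.458 = 0.94592
Highest is cycle (1) at 1.1336 (>1, arbitrage).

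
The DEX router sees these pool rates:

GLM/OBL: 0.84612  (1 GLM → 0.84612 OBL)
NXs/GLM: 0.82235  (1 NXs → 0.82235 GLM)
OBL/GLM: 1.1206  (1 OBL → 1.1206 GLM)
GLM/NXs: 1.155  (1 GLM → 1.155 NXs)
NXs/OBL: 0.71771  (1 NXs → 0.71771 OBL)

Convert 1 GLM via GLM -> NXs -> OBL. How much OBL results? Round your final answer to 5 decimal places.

0.82896

1 GLM × 1.155 = 1.155 NXs
1.155 NXs × 0.71771 = 0.82895505 OBL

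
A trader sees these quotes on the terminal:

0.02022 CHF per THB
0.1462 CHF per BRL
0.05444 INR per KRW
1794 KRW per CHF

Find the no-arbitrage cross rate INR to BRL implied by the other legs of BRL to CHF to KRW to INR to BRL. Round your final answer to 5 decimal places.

Known legs of the cycle: 0.1462 × 1794 × 0.05444 = 14.278675632
For no arbitrage the full-cycle product must be 1, so the missing rate is 1 / 14.278675632 ≈ 0.0700345.

0.07003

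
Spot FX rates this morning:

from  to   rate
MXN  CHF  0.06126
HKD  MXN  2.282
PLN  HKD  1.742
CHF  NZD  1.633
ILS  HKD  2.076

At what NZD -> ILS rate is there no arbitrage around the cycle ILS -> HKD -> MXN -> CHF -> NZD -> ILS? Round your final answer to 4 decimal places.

Known legs of the cycle: 2.076 × 2.282 × 0.06126 × 1.633 = 0.47392123269456
For no arbitrage the full-cycle product must be 1, so the missing rate is 1 / 0.47392123269456 ≈ 2.110055.

2.1101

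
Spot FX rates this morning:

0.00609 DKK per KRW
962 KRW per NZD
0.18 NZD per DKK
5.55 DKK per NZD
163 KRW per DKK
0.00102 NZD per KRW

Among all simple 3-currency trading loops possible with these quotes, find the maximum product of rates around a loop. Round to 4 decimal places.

KRW→DKK→NZD→KRW: 0.00609 × 0.18 × 962 = 1.05454
KRW→NZD→DKK→KRW: 0.00102 × 5.55 × 163 = 0.92274
Maximum is KRW→DKK→NZD→KRW at 1.0545; arbitrage exists.

1.0545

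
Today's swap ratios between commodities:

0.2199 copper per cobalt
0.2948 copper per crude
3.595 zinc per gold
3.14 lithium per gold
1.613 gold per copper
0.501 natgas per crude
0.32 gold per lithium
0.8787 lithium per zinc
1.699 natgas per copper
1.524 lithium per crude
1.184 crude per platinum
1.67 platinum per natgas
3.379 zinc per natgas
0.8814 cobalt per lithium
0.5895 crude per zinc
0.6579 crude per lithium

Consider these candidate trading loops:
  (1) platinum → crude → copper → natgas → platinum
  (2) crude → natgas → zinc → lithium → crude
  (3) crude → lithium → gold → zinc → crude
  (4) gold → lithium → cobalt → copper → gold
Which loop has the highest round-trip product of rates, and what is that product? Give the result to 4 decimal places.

(1) 1.184 × 0.2948 × 1.699 × 1.67 = 0.99035
(2) 0.501 × 3.379 × 0.8787 × 0.6579 = 0.97865
(3) 1.524 × 0.32 × 3.595 × 0.5895 = 1.03352
(4) 3.14 × 0.8814 × 0.2199 × 1.613 = 0.98166
Highest is cycle (3) at 1.0335 (>1, arbitrage).

1.0335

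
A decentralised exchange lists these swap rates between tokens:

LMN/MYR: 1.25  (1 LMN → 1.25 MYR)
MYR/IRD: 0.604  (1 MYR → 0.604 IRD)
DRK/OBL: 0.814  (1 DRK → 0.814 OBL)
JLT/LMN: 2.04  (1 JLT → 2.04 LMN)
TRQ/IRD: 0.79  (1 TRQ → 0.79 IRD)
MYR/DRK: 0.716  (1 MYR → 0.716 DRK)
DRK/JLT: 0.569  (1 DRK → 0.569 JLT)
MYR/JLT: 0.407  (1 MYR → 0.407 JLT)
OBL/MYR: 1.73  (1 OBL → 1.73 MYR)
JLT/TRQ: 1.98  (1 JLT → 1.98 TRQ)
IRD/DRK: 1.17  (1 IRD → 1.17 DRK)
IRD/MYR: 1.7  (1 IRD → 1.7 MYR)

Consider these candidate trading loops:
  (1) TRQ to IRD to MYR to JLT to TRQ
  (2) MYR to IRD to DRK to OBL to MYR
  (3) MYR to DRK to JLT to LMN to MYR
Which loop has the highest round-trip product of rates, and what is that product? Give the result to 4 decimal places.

(1) 0.79 × 1.7 × 0.407 × 1.98 = 1.08227
(2) 0.604 × 1.17 × 0.814 × 1.73 = 0.99516
(3) 0.716 × 0.569 × 2.04 × 1.25 = 1.03888
Highest is cycle (1) at 1.0823 (>1, arbitrage).

1.0823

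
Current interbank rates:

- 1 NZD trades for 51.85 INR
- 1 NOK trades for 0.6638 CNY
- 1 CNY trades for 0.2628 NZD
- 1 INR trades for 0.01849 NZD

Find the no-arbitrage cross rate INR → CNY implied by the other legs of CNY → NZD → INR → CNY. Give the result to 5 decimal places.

0.07339

Known legs of the cycle: 0.2628 × 51.85 = 13.62618
For no arbitrage the full-cycle product must be 1, so the missing rate is 1 / 13.62618 ≈ 0.0733881.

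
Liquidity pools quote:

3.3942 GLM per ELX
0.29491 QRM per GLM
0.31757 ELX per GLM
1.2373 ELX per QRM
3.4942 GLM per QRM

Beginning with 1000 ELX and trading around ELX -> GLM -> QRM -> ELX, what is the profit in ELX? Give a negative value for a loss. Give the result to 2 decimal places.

238.52

1000 ELX × 3.3942 = 3394.2 GLM
3394.2 GLM × 0.29491 = 1000.983522 QRM
1000.983522 QRM × 1.2373 = 1238.5169117706 ELX
Net change: 1238.5169117706 − 1000 = 238.5169117706 ELX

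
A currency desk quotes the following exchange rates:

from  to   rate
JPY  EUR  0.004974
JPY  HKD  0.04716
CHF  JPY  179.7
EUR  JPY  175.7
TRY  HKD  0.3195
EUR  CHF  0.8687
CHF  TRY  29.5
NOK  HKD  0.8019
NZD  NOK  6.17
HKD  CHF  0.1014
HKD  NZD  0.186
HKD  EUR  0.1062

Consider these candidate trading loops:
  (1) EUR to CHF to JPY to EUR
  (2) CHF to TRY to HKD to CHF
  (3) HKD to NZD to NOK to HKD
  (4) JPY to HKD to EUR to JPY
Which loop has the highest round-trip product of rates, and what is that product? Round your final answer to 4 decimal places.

(1) 0.8687 × 179.7 × 0.004974 = 0.77647
(2) 29.5 × 0.3195 × 0.1014 = 0.95572
(3) 0.186 × 6.17 × 0.8019 = 0.92028
(4) 0.04716 × 0.1062 × 175.7 = 0.87997
Highest is cycle (2) at 0.9557 (≤1, no arbitrage).

0.9557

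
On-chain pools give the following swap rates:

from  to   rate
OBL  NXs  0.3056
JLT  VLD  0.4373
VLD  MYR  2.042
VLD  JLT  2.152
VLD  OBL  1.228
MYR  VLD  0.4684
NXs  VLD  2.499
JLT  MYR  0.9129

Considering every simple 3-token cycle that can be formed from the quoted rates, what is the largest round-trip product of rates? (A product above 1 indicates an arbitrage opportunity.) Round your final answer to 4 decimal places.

OBL→NXs→VLD→OBL: 0.3056 × 2.499 × 1.228 = 0.93782
MYR→VLD→JLT→MYR: 0.4684 × 2.152 × 0.9129 = 0.92020
Maximum is OBL→NXs→VLD→OBL at 0.9378; no arbitrage — every cycle loses value.

0.9378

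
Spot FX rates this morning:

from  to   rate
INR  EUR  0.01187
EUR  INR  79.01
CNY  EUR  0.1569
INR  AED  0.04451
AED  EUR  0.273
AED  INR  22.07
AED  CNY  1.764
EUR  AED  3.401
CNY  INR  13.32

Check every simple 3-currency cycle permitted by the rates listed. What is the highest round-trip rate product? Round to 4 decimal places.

1.0458

CNY→INR→AED→CNY: 13.32 × 0.04451 × 1.764 = 1.04583
EUR→INR→AED→EUR: 79.01 × 0.04451 × 0.273 = 0.96007
EUR→AED→CNY→EUR: 3.401 × 1.764 × 0.1569 = 0.94130
EUR→AED→INR→EUR: 3.401 × 22.07 × 0.01187 = 0.89096
Maximum is CNY→INR→AED→CNY at 1.0458; arbitrage exists.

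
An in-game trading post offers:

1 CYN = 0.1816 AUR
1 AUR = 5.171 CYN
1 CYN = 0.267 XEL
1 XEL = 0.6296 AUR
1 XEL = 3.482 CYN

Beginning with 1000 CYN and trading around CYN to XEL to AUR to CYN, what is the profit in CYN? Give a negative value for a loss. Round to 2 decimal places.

1000 CYN × 0.267 = 267 XEL
267 XEL × 0.6296 = 168.1032 AUR
168.1032 AUR × 5.171 = 869.2616472 CYN
Net change: 869.2616472 − 1000 = -130.7383528 CYN

-130.74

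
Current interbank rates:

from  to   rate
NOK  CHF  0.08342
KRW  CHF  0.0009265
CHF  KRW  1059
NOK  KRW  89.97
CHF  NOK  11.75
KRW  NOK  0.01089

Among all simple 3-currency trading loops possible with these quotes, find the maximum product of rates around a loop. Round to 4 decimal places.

0.9794

NOK→KRW→CHF→NOK: 89.97 × 0.0009265 × 11.75 = 0.97945
NOK→CHF→KRW→NOK: 0.08342 × 1059 × 0.01089 = 0.96204
Maximum is NOK→KRW→CHF→NOK at 0.9794; no arbitrage — every cycle loses value.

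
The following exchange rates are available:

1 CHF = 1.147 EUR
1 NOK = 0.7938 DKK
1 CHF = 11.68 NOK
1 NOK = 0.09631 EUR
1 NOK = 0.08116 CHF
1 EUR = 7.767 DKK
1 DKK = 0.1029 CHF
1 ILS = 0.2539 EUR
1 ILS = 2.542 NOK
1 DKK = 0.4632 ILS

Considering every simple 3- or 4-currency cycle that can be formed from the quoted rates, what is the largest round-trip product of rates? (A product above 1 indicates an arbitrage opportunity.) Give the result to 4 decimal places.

0.9540

DKK→CHF→NOK→DKK: 0.1029 × 11.68 × 0.7938 = 0.95405
DKK→ILS→NOK→DKK: 0.4632 × 2.542 × 0.7938 = 0.93466
DKK→CHF→EUR→DKK: 0.1029 × 1.147 × 7.767 = 0.91671
DKK→ILS→EUR→DKK: 0.4632 × 0.2539 × 7.767 = 0.91345
DKK→CHF→NOK→EUR→DKK: 0.1029 × 11.68 × 0.09631 × 7.767 = 0.89905
DKK→ILS→NOK→EUR→DKK: 0.4632 × 2.542 × 0.09631 × 7.767 = 0.88078
Maximum is DKK→CHF→NOK→DKK at 0.9540; no arbitrage — every cycle loses value.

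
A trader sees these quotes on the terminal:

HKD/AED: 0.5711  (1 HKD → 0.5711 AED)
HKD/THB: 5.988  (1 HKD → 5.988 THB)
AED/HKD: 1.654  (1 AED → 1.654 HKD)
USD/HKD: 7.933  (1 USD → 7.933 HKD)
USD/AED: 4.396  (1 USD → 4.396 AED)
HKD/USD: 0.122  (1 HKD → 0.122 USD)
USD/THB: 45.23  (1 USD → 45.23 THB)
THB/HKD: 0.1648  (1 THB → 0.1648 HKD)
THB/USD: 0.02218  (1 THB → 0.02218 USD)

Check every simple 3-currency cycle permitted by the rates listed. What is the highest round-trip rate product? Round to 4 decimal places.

1.0536

THB→USD→HKD→THB: 0.02218 × 7.933 × 5.988 = 1.05361
THB→HKD→USD→THB: 0.1648 × 0.122 × 45.23 = 0.90938
USD→AED→HKD→USD: 4.396 × 1.654 × 0.122 = 0.88706
Maximum is THB→USD→HKD→THB at 1.0536; arbitrage exists.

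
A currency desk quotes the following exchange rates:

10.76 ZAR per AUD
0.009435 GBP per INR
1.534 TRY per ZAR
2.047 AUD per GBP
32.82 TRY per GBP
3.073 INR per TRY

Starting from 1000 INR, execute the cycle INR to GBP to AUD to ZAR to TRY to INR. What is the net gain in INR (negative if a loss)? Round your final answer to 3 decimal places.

-20.375

1000 INR × 0.009435 = 9.435 GBP
9.435 GBP × 2.047 = 19.313445 AUD
19.313445 AUD × 10.76 = 207.8126682 ZAR
207.8126682 ZAR × 1.534 = 318.7846330188 TRY
318.7846330188 TRY × 3.073 = 979.6251772667724 INR
Net change: 979.6251772667724 − 1000 = -20.3748227332276 INR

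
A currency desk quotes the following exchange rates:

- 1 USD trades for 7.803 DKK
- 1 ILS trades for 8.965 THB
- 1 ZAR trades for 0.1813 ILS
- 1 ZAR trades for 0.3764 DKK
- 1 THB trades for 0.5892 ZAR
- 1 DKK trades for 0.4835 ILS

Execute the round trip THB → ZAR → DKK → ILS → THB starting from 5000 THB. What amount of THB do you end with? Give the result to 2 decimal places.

5000 THB × 0.5892 = 2946 ZAR
2946 ZAR × 0.3764 = 1108.8744 DKK
1108.8744 DKK × 0.4835 = 536.1407724 ILS
536.1407724 ILS × 8.965 = 4806.502024566 THB

4806.50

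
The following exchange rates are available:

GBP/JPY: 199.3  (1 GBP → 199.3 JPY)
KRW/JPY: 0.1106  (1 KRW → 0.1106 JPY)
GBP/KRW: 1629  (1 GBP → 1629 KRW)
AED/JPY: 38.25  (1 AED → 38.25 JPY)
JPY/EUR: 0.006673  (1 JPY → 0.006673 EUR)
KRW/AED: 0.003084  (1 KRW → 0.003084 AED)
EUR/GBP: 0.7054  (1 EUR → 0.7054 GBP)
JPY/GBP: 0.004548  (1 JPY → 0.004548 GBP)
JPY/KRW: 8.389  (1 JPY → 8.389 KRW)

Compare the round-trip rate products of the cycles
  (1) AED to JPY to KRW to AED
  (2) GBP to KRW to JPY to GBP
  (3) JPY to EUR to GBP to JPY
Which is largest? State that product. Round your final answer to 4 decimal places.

(1) 38.25 × 8.389 × 0.003084 = 0.98959
(2) 1629 × 0.1106 × 0.004548 = 0.81940
(3) 0.006673 × 0.7054 × 199.3 = 0.93813
Highest is cycle (1) at 0.9896 (≤1, no arbitrage).

0.9896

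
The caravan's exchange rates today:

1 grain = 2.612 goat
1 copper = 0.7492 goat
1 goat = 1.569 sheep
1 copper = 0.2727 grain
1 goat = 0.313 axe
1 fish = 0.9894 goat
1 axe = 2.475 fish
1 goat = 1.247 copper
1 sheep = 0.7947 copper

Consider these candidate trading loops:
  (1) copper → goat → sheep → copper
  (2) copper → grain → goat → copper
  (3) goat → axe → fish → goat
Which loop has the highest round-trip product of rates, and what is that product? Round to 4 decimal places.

0.9342

(1) 0.7492 × 1.569 × 0.7947 = 0.93417
(2) 0.2727 × 2.612 × 1.247 = 0.88823
(3) 0.313 × 2.475 × 0.9894 = 0.76646
Highest is cycle (1) at 0.9342 (≤1, no arbitrage).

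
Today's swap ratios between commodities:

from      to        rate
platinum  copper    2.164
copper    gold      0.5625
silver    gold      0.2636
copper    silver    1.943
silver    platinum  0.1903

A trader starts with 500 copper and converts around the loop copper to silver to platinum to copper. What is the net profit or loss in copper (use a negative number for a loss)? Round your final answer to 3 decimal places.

-99.927

500 copper × 1.943 = 971.5 silver
971.5 silver × 0.1903 = 184.87645 platinum
184.87645 platinum × 2.164 = 400.0726378 copper
Net change: 400.0726378 − 500 = -99.9273622 copper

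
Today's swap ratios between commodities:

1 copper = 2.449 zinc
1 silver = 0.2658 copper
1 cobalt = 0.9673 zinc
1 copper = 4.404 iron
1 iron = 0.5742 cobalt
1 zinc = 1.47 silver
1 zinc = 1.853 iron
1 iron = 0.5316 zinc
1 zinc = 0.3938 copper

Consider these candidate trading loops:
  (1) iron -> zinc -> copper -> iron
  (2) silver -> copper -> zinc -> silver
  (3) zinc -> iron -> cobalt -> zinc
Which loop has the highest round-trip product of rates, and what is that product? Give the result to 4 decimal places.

(1) 0.5316 × 0.3938 × 4.404 = 0.92195
(2) 0.2658 × 2.449 × 1.47 = 0.95689
(3) 1.853 × 0.5742 × 0.9673 = 1.02920
Highest is cycle (3) at 1.0292 (>1, arbitrage).

1.0292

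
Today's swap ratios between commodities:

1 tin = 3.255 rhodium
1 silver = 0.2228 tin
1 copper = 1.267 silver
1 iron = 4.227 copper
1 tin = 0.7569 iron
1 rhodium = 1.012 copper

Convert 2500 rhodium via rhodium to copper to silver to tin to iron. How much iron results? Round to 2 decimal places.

2500 rhodium × 1.012 = 2530 copper
2530 copper × 1.267 = 3205.51 silver
3205.51 silver × 0.2228 = 714.187628 tin
714.187628 tin × 0.7569 = 540.5686156332 iron

540.57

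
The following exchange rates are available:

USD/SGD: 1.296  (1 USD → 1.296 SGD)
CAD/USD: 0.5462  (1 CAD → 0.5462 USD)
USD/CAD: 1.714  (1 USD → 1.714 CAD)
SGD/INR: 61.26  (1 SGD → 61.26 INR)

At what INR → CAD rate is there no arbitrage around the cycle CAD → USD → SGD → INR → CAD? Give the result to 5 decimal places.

Known legs of the cycle: 0.5462 × 1.296 × 61.26 = 43.364434752
For no arbitrage the full-cycle product must be 1, so the missing rate is 1 / 43.364434752 ≈ 0.0230604.

0.02306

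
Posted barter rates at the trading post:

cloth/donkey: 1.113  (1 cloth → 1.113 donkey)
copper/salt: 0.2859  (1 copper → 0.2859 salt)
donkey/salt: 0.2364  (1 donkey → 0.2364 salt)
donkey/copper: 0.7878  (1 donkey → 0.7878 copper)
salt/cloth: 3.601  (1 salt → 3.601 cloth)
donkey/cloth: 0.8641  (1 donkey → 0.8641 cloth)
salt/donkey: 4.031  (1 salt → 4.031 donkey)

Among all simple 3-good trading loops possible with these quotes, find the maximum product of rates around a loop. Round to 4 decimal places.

donkey→salt→cloth→donkey: 0.2364 × 3.601 × 1.113 = 0.94747
copper→salt→donkey→copper: 0.2859 × 4.031 × 0.7878 = 0.90791
Maximum is donkey→salt→cloth→donkey at 0.9475; no arbitrage — every cycle loses value.

0.9475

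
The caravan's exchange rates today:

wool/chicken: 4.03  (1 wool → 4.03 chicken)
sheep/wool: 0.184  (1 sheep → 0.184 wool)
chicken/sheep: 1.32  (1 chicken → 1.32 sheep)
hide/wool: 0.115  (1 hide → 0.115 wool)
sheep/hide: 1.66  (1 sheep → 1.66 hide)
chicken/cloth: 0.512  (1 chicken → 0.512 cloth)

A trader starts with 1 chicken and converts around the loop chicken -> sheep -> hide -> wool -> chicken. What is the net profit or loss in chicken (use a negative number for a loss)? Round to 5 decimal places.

0.01551

1 chicken × 1.32 = 1.32 sheep
1.32 sheep × 1.66 = 2.1912 hide
2.1912 hide × 0.115 = 0.251988 wool
0.251988 wool × 4.03 = 1.01551164 chicken
Net change: 1.01551164 − 1 = 0.01551164 chicken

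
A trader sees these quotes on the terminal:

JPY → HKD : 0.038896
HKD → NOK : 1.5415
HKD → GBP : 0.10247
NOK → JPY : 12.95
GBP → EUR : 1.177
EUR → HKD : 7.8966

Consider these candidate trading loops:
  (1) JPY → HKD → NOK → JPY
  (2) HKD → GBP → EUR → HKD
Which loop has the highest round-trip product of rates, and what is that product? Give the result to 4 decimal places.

(1) 0.038896 × 1.5415 × 12.95 = 0.77646
(2) 0.10247 × 1.177 × 7.8966 = 0.95239
Highest is cycle (2) at 0.9524 (≤1, no arbitrage).

0.9524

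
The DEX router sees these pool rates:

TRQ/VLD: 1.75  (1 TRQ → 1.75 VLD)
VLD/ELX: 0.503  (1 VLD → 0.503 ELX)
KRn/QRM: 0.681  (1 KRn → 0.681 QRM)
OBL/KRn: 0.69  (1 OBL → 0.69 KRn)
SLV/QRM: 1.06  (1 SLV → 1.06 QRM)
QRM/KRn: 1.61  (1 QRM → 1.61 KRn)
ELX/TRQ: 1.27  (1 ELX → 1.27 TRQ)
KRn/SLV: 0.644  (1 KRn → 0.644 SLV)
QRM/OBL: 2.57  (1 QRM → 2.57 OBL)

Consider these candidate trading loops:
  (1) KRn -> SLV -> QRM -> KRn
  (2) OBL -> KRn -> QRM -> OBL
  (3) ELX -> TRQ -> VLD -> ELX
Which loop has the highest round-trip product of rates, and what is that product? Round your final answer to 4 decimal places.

(1) 0.644 × 1.06 × 1.61 = 1.09905
(2) 0.69 × 0.681 × 2.57 = 1.20762
(3) 1.27 × 1.75 × 0.503 = 1.11792
Highest is cycle (2) at 1.2076 (>1, arbitrage).

1.2076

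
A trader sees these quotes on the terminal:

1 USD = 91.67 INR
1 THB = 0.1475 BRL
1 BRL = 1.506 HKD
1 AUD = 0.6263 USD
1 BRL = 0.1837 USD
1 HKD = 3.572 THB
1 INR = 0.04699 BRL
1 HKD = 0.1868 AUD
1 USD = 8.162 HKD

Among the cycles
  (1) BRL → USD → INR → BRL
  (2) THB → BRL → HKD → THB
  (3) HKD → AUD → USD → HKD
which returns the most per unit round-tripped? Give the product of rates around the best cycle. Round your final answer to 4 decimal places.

(1) 0.1837 × 91.67 × 0.04699 = 0.79130
(2) 0.1475 × 1.506 × 3.572 = 0.79347
(3) 0.1868 × 0.6263 × 8.162 = 0.95490
Highest is cycle (3) at 0.9549 (≤1, no arbitrage).

0.9549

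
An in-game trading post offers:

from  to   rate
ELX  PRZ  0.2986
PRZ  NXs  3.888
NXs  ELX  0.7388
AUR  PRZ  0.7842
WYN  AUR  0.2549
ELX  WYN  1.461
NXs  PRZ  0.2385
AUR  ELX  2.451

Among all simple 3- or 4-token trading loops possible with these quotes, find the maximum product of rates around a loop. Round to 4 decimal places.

0.9128

AUR→ELX→WYN→AUR: 2.451 × 1.461 × 0.2549 = 0.91277
PRZ→NXs→ELX→PRZ: 3.888 × 0.7388 × 0.2986 = 0.85771
Maximum is AUR→ELX→WYN→AUR at 0.9128; no arbitrage — every cycle loses value.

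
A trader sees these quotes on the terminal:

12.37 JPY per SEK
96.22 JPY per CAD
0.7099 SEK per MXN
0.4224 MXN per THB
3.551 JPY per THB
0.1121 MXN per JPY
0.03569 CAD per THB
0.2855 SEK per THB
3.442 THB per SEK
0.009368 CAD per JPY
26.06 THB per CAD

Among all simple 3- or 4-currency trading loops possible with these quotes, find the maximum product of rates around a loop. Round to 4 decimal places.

1.0321

SEK→THB→MXN→SEK: 3.442 × 0.4224 × 0.7099 = 1.03212
SEK→JPY→MXN→SEK: 12.37 × 0.1121 × 0.7099 = 0.98440
SEK→THB→JPY→MXN→SEK: 3.442 × 3.551 × 0.1121 × 0.7099 = 0.97267
JPY→CAD→THB→JPY: 0.009368 × 26.06 × 3.551 = 0.86691
SEK→JPY→CAD→THB→SEK: 12.37 × 0.009368 × 26.06 × 0.2855 = 0.86218
Maximum is SEK→THB→MXN→SEK at 1.0321; arbitrage exists.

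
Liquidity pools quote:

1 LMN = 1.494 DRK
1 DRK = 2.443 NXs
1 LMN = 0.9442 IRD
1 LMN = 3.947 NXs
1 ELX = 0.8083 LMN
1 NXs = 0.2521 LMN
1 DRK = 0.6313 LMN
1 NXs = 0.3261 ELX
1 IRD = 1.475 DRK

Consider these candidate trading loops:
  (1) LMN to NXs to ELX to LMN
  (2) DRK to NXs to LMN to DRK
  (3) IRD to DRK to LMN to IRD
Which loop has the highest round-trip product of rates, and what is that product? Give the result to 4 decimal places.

(1) 3.947 × 0.3261 × 0.8083 = 1.04038
(2) 2.443 × 0.2521 × 1.494 = 0.92013
(3) 1.475 × 0.6313 × 0.9442 = 0.87921
Highest is cycle (1) at 1.0404 (>1, arbitrage).

1.0404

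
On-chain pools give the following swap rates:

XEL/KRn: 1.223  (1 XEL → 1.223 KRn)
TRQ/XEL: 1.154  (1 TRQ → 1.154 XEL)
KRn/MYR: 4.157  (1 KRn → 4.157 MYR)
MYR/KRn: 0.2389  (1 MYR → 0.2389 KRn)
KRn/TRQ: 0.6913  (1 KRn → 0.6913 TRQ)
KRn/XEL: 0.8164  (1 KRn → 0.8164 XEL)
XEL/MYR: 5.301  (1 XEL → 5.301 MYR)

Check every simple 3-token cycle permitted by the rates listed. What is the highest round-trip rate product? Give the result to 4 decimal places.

1.0339

XEL→MYR→KRn→XEL: 5.301 × 0.2389 × 0.8164 = 1.03390
XEL→KRn→TRQ→XEL: 1.223 × 0.6913 × 1.154 = 0.97566
Maximum is XEL→MYR→KRn→XEL at 1.0339; arbitrage exists.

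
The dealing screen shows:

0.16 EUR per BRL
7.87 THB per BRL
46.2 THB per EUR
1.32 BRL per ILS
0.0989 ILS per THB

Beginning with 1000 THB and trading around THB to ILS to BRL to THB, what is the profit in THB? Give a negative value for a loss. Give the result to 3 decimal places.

1000 THB × 0.0989 = 98.9 ILS
98.9 ILS × 1.32 = 130.548 BRL
130.548 BRL × 7.87 = 1027.41276 THB
Net change: 1027.41276 − 1000 = 27.41276 THB

27.413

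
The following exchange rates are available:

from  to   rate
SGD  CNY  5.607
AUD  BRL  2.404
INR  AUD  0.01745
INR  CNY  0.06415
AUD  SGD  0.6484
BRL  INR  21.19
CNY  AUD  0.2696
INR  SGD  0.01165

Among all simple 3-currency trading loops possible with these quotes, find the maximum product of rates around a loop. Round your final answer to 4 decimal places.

SGD→CNY→AUD→SGD: 5.607 × 0.2696 × 0.6484 = 0.98015
INR→AUD→BRL→INR: 0.01745 × 2.404 × 21.19 = 0.88892
Maximum is SGD→CNY→AUD→SGD at 0.9802; no arbitrage — every cycle loses value.

0.9802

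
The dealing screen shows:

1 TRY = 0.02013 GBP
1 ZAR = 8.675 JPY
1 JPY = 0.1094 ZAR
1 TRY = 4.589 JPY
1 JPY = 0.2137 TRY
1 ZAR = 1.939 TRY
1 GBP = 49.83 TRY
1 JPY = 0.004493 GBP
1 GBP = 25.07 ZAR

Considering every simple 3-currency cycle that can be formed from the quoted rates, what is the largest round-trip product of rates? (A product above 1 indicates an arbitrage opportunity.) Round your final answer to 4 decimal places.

TRY→JPY→GBP→TRY: 4.589 × 0.004493 × 49.83 = 1.02741
ZAR→TRY→GBP→ZAR: 1.939 × 0.02013 × 25.07 = 0.97853
ZAR→JPY→GBP→ZAR: 8.675 × 0.004493 × 25.07 = 0.97715
ZAR→TRY→JPY→ZAR: 1.939 × 4.589 × 0.1094 = 0.97345
Maximum is TRY→JPY→GBP→TRY at 1.0274; arbitrage exists.

1.0274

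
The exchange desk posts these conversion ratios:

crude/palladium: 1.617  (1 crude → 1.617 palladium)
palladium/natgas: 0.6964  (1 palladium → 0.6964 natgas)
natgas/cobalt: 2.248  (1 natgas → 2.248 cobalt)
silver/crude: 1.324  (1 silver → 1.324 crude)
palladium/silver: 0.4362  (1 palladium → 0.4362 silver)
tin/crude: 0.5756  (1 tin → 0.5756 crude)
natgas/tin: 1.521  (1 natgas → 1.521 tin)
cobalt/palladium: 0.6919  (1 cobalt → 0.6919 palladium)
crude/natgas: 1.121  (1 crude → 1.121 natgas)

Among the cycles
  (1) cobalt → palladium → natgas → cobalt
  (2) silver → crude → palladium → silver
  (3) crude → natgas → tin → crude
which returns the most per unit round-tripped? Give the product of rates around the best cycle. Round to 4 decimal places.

(1) 0.6919 × 0.6964 × 2.248 = 1.08317
(2) 1.324 × 1.617 × 0.4362 = 0.93386
(3) 1.121 × 1.521 × 0.5756 = 0.98142
Highest is cycle (1) at 1.0832 (>1, arbitrage).

1.0832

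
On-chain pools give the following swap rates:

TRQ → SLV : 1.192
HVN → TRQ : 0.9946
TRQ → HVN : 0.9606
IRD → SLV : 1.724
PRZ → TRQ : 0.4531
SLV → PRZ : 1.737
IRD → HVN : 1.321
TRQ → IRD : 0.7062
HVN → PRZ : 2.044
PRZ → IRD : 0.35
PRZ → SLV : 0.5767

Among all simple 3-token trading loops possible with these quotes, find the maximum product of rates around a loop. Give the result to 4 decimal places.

IRD→SLV→PRZ→IRD: 1.724 × 1.737 × 0.35 = 1.04811
IRD→HVN→PRZ→IRD: 1.321 × 2.044 × 0.35 = 0.94504
TRQ→SLV→PRZ→TRQ: 1.192 × 1.737 × 0.4531 = 0.93815
IRD→HVN→TRQ→IRD: 1.321 × 0.9946 × 0.7062 = 0.92785
TRQ→HVN→PRZ→TRQ: 0.9606 × 2.044 × 0.4531 = 0.88965
Maximum is IRD→SLV→PRZ→IRD at 1.0481; arbitrage exists.

1.0481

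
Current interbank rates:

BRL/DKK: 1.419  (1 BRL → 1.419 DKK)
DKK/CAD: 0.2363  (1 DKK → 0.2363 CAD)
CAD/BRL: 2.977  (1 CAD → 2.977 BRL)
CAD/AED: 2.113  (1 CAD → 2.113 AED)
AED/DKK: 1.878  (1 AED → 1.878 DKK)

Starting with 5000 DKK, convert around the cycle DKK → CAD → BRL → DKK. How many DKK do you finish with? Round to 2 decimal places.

4991.08

5000 DKK × 0.2363 = 1181.5 CAD
1181.5 CAD × 2.977 = 3517.3255 BRL
3517.3255 BRL × 1.419 = 4991.0848845 DKK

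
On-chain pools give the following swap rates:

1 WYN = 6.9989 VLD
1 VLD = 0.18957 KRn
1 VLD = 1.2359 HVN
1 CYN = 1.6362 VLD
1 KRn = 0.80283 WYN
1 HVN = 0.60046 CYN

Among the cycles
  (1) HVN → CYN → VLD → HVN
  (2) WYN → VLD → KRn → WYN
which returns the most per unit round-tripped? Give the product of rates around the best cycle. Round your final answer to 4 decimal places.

1.2142

(1) 0.60046 × 1.6362 × 1.2359 = 1.21424
(2) 6.9989 × 0.18957 × 0.80283 = 1.06518
Highest is cycle (1) at 1.2142 (>1, arbitrage).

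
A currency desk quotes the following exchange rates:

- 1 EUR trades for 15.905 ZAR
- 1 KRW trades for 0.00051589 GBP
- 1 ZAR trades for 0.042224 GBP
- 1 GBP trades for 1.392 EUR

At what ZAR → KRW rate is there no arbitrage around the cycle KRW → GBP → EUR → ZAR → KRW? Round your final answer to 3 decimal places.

Known legs of the cycle: 0.00051589 × 1.392 × 15.905 = 0.0114216807864
For no arbitrage the full-cycle product must be 1, so the missing rate is 1 / 0.0114216807864 ≈ 87.55279.

87.553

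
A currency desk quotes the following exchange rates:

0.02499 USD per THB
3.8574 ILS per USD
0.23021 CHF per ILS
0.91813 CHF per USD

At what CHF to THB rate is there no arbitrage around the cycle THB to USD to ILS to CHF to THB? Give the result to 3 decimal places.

Known legs of the cycle: 0.02499 × 3.8574 × 0.23021 = 0.02219142122946
For no arbitrage the full-cycle product must be 1, so the missing rate is 1 / 0.02219142122946 ≈ 45.06246.

45.062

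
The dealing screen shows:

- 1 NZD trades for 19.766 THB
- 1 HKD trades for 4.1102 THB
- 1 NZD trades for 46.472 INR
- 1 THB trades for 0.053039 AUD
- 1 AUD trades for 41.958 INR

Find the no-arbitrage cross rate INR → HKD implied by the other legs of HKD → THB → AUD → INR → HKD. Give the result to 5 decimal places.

0.10933

Known legs of the cycle: 4.1102 × 0.053039 × 41.958 = 9.1468816698924
For no arbitrage the full-cycle product must be 1, so the missing rate is 1 / 9.1468816698924 ≈ 0.1093269.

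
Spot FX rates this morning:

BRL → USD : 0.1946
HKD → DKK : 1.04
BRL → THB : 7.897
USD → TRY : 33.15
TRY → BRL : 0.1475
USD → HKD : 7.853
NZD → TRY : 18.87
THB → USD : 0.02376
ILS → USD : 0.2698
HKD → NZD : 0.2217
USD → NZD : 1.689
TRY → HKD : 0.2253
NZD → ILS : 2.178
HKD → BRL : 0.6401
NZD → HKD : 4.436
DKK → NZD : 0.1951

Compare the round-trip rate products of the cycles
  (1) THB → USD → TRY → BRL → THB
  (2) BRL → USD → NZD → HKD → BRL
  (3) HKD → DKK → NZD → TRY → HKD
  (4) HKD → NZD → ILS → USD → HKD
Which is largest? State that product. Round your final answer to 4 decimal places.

1.0231

(1) 0.02376 × 33.15 × 0.1475 × 7.897 = 0.91745
(2) 0.1946 × 1.689 × 4.436 × 0.6401 = 0.93328
(3) 1.04 × 0.1951 × 18.87 × 0.2253 = 0.86263
(4) 0.2217 × 2.178 × 0.2698 × 7.853 = 1.02306
Highest is cycle (4) at 1.0231 (>1, arbitrage).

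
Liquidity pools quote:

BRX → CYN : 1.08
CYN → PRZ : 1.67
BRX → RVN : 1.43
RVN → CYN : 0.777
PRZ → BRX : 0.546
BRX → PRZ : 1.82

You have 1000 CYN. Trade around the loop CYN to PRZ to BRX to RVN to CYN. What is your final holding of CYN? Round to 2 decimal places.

1000 CYN × 1.67 = 1670 PRZ
1670 PRZ × 0.546 = 911.82 BRX
911.82 BRX × 1.43 = 1303.9026 RVN
1303.9026 RVN × 0.777 = 1013.1323202 CYN

1013.13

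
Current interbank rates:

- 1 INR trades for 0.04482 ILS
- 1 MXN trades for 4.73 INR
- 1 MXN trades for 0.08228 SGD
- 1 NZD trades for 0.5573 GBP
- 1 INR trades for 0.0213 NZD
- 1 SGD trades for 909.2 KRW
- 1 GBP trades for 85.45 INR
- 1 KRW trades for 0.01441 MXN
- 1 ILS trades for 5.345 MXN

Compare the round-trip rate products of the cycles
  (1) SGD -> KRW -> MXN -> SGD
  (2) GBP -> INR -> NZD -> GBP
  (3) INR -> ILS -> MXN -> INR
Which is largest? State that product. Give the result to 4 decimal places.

1.1331

(1) 909.2 × 0.01441 × 0.08228 = 1.07800
(2) 85.45 × 0.0213 × 0.5573 = 1.01433
(3) 0.04482 × 5.345 × 4.73 = 1.13313
Highest is cycle (3) at 1.1331 (>1, arbitrage).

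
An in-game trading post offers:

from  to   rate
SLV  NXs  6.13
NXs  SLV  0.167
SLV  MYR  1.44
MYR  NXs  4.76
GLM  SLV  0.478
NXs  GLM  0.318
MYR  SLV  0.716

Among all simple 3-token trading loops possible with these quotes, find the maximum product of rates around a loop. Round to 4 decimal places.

1.1447

MYR→NXs→SLV→MYR: 4.76 × 0.167 × 1.44 = 1.14468
GLM→SLV→NXs→GLM: 0.478 × 6.13 × 0.318 = 0.93178
Maximum is MYR→NXs→SLV→MYR at 1.1447; arbitrage exists.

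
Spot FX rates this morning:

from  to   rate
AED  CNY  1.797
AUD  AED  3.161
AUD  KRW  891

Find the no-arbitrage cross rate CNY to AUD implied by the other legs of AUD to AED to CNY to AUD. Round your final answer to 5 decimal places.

Known legs of the cycle: 3.161 × 1.797 = 5.680317
For no arbitrage the full-cycle product must be 1, so the missing rate is 1 / 5.680317 ≈ 0.1760465.

0.17605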